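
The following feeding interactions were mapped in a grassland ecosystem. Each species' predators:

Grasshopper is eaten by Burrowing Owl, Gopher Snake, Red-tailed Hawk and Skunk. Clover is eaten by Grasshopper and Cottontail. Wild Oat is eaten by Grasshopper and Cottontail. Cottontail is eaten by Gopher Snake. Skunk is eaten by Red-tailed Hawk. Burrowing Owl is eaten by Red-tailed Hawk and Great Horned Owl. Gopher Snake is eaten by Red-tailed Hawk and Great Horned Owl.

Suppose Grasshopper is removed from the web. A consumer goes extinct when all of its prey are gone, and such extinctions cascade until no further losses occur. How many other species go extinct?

2

Remove Grasshopper.
Round 1: Skunk (all prey gone), Burrowing Owl (all prey gone) → extinct.
No further losses. Total secondary extinctions: 2.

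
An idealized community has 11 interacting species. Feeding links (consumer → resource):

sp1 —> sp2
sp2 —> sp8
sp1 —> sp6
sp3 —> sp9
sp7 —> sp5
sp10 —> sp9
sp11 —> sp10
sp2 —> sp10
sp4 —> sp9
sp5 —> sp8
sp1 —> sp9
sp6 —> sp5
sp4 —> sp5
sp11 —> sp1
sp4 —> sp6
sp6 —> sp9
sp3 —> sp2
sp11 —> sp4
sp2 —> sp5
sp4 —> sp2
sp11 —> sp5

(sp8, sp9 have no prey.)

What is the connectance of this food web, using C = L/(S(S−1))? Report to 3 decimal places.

C = 0.191

The web has S = 11 species and L = 21 feeding links.
C = L / (S(S−1)) = 21 / 110 = 0.1909 ≈ 0.191.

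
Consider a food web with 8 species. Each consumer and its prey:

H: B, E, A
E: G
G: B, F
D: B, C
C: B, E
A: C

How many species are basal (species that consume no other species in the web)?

2

Basal species (no prey listed): B, F.
Count: 2.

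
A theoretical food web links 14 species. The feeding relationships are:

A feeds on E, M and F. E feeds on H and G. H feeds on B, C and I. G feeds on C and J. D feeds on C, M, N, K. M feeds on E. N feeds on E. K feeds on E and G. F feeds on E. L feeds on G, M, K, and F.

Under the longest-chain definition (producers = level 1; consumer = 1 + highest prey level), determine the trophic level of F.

J is a producer → level 1.
G eats J (level 1); other prey at levels: C 1 → level 2.
E eats G (level 2); other prey at levels: H 2 → level 3.
F eats E → level 4.

Trophic level 4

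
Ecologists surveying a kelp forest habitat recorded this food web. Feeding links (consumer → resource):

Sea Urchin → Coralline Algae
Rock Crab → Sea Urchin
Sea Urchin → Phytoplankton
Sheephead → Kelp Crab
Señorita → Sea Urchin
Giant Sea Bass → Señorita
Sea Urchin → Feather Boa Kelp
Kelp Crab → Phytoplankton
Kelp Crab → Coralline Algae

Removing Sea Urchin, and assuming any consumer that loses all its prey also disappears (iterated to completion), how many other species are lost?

3

Remove Sea Urchin.
Round 1: Señorita (all prey gone), Rock Crab (all prey gone) → extinct.
Round 2: Giant Sea Bass (all prey gone) → extinct.
No further losses. Total secondary extinctions: 3.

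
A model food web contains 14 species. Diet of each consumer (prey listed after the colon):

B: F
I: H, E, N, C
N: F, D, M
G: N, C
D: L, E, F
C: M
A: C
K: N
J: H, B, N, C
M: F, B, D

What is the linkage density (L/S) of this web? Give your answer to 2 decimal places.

L/S = 1.64

There are L = 23 links among S = 14 species.
L/S = 23/14 = 1.6429 ≈ 1.64.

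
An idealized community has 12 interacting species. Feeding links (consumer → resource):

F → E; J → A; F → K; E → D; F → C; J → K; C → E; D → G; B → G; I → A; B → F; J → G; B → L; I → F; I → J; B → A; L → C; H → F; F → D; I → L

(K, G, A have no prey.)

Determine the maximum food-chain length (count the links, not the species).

5 links

One longest chain: G → D → E → C → F → B.
It has 6 species and 5 links.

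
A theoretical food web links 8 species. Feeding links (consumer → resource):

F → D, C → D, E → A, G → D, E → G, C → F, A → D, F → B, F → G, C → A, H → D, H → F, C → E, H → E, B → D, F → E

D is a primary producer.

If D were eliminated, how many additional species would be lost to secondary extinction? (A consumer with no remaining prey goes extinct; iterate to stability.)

7

Remove D.
Round 1: B (all prey gone), A (all prey gone), G (all prey gone) → extinct.
Round 2: E (all prey gone) → extinct.
Round 3: F (all prey gone) → extinct.
Round 4: C (all prey gone), H (all prey gone) → extinct.
No further losses. Total secondary extinctions: 7.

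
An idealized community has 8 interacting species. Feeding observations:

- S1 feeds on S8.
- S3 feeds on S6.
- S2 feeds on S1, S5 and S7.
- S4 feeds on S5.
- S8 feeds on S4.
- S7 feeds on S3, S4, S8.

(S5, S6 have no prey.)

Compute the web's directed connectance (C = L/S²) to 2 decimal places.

The web has S = 8 species and L = 10 feeding links.
C = L / S² = 10 / 64 = 0.1562 ≈ 0.16.

C = 0.16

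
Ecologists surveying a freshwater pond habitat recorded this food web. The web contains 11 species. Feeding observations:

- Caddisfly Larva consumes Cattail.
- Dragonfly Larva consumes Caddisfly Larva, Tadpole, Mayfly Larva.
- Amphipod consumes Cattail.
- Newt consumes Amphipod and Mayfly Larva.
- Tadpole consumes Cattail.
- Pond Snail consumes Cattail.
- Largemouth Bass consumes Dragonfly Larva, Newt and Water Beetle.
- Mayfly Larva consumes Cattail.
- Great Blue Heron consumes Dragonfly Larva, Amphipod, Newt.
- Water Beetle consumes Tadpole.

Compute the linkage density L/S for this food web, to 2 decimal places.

There are L = 17 links among S = 11 species.
L/S = 17/11 = 1.5455 ≈ 1.55.

L/S = 1.55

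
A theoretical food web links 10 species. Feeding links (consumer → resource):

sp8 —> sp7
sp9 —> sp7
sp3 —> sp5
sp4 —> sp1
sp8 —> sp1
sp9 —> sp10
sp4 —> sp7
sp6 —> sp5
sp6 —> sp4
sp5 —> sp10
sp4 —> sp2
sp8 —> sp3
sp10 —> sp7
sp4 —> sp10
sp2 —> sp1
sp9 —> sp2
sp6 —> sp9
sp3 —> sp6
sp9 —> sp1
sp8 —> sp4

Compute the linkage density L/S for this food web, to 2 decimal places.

There are L = 20 links among S = 10 species.
L/S = 20/10 = 2.0000 ≈ 2.00.

L/S = 2.00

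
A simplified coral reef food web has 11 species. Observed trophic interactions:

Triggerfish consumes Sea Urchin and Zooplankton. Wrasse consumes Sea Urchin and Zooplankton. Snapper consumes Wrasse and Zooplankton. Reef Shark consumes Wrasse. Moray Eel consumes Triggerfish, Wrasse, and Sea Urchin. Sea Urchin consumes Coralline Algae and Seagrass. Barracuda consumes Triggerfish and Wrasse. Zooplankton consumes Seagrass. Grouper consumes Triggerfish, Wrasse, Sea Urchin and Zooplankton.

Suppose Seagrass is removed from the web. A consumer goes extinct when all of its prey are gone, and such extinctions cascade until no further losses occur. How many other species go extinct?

Remove Seagrass.
Round 1: Zooplankton (all prey gone) → extinct.
No further losses. Total secondary extinctions: 1.

1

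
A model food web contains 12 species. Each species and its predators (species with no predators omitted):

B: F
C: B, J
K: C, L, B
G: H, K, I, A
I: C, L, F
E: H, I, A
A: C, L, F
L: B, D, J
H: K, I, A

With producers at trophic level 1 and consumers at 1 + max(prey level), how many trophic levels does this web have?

6

Producers (level 1): E, G.
E → H → K → C → B → F gives F level 6.
No species has a prey at level 6, so no species reaches level 7.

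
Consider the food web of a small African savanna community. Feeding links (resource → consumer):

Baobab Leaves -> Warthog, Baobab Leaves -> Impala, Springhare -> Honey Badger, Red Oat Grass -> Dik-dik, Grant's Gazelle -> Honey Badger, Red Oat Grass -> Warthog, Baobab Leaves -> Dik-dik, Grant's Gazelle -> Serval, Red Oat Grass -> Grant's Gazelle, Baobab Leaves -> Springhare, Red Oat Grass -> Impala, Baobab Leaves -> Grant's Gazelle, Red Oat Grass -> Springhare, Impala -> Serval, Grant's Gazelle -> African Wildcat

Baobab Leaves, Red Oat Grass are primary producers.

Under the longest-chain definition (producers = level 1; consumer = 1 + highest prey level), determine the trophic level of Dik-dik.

Trophic level 2

Baobab Leaves is a producer → level 1.
Dik-dik eats Baobab Leaves (level 1); other prey at levels: Red Oat Grass 1 → level 2.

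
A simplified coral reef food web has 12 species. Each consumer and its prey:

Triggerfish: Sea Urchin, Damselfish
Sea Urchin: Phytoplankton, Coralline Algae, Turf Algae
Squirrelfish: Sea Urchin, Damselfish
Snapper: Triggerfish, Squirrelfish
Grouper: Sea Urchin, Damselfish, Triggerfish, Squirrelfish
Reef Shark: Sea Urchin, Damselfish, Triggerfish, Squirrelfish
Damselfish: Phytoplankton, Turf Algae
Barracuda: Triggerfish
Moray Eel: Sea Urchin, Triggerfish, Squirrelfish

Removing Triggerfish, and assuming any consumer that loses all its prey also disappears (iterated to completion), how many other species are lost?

Remove Triggerfish.
Round 1: Barracuda (all prey gone) → extinct.
No further losses. Total secondary extinctions: 1.

1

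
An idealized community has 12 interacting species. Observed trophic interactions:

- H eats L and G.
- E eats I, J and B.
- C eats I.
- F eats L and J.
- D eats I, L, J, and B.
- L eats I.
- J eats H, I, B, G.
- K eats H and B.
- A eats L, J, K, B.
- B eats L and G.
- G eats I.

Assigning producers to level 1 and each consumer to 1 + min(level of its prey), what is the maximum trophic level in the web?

Producers (level 1): I.
Following each consumer down to its lowest-level prey: I → G → H → K (levels 1 through 4).
All prey of K (H 3, B 3) are at level 3 or above, so K is at level 1 + 3 = 4.
Every consumer has at least one prey at level 3 or below, so none exceeds level 4.

4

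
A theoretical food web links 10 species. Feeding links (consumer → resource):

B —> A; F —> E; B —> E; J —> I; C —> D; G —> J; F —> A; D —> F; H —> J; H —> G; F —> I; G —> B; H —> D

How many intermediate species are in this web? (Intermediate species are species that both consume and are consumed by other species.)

Intermediate species (has both prey and predators): B, J, F, G, D.
Count: 5.

5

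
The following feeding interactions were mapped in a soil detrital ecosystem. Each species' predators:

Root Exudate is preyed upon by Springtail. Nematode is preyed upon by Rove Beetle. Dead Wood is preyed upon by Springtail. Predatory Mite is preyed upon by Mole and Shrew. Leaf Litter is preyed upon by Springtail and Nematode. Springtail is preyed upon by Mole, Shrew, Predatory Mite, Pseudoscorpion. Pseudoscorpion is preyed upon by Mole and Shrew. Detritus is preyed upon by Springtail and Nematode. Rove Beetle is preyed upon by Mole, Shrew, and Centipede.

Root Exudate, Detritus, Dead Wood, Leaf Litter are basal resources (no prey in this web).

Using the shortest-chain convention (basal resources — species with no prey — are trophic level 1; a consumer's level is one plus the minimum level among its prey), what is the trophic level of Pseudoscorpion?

Trophic level 3

Root Exudate has no prey (basal) → level 1.
Springtail eats Root Exudate → level 2.
Pseudoscorpion eats Springtail → level 3.
No prey of Pseudoscorpion is below level 2, so 3 is the minimum.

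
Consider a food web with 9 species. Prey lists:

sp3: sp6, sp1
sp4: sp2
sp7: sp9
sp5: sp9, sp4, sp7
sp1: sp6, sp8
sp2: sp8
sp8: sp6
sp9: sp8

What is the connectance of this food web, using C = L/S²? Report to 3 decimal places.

The web has S = 9 species and L = 12 feeding links.
C = L / S² = 12 / 81 = 0.1481 ≈ 0.148.

C = 0.148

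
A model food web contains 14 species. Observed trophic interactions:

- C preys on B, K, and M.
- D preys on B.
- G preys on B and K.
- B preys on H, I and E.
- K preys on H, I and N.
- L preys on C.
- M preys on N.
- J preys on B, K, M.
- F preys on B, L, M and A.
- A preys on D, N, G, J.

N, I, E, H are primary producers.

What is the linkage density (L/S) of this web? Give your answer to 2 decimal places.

There are L = 25 links among S = 14 species.
L/S = 25/14 = 1.7857 ≈ 1.79.

L/S = 1.79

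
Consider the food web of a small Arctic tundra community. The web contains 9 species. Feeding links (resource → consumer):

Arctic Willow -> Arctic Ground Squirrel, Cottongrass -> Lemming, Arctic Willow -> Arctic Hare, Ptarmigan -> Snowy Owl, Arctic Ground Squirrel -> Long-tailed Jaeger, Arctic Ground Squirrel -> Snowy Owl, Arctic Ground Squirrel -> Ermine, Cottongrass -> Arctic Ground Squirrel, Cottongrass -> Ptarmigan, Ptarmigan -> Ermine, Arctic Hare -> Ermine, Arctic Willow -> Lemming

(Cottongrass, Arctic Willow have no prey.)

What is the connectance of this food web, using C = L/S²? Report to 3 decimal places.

C = 0.148

The web has S = 9 species and L = 12 feeding links.
C = L / S² = 12 / 81 = 0.1481 ≈ 0.148.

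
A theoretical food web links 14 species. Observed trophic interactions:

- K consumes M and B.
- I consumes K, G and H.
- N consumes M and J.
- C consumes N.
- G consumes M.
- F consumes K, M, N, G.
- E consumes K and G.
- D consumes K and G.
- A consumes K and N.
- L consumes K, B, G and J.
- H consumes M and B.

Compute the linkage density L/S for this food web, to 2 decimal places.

L/S = 1.79

There are L = 25 links among S = 14 species.
L/S = 25/14 = 1.7857 ≈ 1.79.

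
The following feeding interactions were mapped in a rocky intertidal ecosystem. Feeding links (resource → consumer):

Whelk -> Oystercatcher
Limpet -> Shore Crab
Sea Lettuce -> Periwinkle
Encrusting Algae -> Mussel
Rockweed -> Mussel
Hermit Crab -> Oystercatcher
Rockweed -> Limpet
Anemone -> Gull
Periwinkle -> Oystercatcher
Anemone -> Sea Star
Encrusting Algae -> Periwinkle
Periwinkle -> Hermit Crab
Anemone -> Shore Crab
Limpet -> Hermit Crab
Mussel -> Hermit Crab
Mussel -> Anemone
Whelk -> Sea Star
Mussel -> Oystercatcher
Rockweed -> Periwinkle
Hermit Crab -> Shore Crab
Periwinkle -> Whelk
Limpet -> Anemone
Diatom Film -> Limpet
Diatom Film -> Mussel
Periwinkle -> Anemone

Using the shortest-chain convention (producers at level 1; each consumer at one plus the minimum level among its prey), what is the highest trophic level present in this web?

Producers (level 1): Encrusting Algae, Diatom Film, Rockweed, Sea Lettuce.
Following each consumer down to its lowest-level prey: Encrusting Algae → Periwinkle → Whelk → Sea Star (levels 1 through 4).
All prey of Sea Star (Whelk 3, Anemone 3) are at level 3 or above, so Sea Star is at level 1 + 3 = 4.
Every consumer has at least one prey at level 3 or below, so none exceeds level 4.

4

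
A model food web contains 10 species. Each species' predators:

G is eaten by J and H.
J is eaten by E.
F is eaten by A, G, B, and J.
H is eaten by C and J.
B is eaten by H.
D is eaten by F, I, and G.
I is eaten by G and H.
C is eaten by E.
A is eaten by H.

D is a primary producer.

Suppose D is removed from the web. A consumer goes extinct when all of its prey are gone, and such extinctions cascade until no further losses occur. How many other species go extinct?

Remove D.
Round 1: F (all prey gone), I (all prey gone) → extinct.
Round 2: A (all prey gone), B (all prey gone), G (all prey gone) → extinct.
Round 3: H (all prey gone) → extinct.
Round 4: J (all prey gone), C (all prey gone) → extinct.
Round 5: E (all prey gone) → extinct.
No further losses. Total secondary extinctions: 9.

9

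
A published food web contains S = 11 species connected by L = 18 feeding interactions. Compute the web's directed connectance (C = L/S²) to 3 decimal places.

C = 0.149

The web has S = 11 species and L = 18 feeding links.
C = L / S² = 18 / 121 = 0.1488 ≈ 0.149.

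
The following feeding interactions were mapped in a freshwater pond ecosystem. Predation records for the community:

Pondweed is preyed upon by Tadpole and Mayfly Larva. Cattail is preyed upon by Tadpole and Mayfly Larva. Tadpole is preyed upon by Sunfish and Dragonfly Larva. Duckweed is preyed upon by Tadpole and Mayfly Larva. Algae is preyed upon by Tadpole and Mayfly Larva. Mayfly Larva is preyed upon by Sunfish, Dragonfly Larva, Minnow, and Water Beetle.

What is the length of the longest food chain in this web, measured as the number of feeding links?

2 links

One longest chain: Pondweed → Tadpole → Dragonfly Larva.
It has 3 species and 2 links.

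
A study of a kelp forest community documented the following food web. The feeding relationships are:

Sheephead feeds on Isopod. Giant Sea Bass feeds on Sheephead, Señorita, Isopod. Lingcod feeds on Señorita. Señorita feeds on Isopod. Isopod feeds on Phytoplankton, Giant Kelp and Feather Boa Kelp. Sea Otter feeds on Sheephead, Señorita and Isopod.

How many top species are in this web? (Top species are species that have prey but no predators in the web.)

3

Top species (has prey, but nothing eats it): Sea Otter, Giant Sea Bass, Lingcod.
Count: 3.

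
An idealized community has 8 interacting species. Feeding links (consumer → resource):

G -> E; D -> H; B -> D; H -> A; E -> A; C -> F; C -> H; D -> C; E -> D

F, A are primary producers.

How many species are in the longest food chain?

6 species

One longest chain: A → H → C → D → E → G.
It has 6 species and 5 links.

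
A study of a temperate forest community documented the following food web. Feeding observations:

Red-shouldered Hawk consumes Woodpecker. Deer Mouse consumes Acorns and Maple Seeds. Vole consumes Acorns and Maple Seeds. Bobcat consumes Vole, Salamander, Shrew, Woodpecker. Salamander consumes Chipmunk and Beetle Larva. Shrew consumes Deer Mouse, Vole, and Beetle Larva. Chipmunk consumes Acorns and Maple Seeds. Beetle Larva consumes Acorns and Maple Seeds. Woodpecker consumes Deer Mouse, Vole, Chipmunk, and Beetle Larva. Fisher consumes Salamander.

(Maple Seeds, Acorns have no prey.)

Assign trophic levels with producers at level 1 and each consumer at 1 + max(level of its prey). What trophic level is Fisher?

Maple Seeds is a producer → level 1.
Beetle Larva eats Maple Seeds (level 1); other prey at levels: Acorns 1 → level 2.
Salamander eats Beetle Larva (level 2); other prey at levels: Chipmunk 2 → level 3.
Fisher eats Salamander → level 4.

Trophic level 4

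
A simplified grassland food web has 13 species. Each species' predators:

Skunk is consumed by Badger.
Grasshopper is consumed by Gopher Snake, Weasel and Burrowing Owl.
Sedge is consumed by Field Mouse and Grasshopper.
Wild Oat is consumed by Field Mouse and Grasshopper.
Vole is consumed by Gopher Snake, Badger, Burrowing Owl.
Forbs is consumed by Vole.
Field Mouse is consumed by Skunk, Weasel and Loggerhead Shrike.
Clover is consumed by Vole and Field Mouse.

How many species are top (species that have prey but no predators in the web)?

5

Top species (has prey, but nothing eats it): Burrowing Owl, Weasel, Loggerhead Shrike, Gopher Snake, Badger.
Count: 5.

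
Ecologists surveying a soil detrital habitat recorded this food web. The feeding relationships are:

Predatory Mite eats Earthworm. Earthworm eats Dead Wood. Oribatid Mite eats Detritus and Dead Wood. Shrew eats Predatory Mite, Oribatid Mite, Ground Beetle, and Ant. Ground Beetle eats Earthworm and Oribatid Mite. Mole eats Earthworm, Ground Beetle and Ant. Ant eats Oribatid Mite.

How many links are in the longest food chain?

3 links

One longest chain: Dead Wood → Earthworm → Predatory Mite → Shrew.
It has 4 species and 3 links.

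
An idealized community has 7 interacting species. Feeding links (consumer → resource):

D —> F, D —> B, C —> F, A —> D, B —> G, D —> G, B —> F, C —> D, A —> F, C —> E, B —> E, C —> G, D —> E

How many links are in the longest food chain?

3 links

One longest chain: F → B → D → A.
It has 4 species and 3 links.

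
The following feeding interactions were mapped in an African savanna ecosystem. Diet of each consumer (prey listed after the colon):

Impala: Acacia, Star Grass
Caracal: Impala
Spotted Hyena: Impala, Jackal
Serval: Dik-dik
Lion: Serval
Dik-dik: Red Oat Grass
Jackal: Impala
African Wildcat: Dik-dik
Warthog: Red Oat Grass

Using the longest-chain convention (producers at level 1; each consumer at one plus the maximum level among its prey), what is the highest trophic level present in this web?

4

Producers (level 1): Acacia, Red Oat Grass, Star Grass.
Red Oat Grass → Dik-dik → Serval → Lion gives Lion level 4.
No species has a prey at level 4, so no species reaches level 5.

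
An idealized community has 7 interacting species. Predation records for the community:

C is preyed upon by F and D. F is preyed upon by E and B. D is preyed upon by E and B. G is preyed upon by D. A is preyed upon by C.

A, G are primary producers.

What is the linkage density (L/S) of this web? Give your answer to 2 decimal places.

There are L = 8 links among S = 7 species.
L/S = 8/7 = 1.1429 ≈ 1.14.

L/S = 1.14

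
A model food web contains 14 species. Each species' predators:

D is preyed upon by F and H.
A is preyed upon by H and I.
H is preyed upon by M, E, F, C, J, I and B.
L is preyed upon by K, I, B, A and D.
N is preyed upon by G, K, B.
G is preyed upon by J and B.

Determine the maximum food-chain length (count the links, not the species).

One longest chain: L → A → H → I.
It has 4 species and 3 links.

3 links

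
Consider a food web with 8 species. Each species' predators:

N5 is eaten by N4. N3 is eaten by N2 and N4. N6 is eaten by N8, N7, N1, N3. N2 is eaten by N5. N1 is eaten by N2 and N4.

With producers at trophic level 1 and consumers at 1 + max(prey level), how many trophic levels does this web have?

5

Producers (level 1): N6.
N6 → N3 → N2 → N5 → N4 gives N4 level 5.
No species has a prey at level 5, so no species reaches level 6.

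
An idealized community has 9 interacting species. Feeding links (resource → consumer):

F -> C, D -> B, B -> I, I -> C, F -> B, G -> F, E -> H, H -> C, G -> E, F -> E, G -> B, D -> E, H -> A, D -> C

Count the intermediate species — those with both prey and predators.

Intermediate species (has both prey and predators): F, B, E, H, I.
Count: 5.

5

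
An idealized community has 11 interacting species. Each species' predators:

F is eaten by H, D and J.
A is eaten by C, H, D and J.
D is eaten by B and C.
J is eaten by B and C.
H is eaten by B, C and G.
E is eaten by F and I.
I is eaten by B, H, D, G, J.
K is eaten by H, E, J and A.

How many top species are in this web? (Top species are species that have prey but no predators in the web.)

Top species (has prey, but nothing eats it): B, C, G.
Count: 3.

3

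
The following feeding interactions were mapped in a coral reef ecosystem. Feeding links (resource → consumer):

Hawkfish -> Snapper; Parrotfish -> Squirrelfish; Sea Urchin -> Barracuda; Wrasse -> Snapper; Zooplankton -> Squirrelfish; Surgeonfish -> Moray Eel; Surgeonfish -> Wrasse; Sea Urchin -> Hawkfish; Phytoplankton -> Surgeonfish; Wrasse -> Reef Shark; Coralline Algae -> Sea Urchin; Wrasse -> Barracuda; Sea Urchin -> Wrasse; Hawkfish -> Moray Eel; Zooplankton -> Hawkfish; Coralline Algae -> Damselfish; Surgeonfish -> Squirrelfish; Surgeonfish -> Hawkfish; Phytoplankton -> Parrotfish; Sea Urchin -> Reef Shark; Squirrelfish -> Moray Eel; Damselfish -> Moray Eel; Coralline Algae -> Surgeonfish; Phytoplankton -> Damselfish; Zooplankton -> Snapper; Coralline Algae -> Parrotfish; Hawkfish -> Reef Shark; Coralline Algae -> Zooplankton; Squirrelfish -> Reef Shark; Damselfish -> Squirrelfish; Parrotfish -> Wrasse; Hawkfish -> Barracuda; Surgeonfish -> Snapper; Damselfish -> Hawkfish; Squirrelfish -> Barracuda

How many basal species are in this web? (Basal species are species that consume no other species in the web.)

2

Basal species (no prey listed): Coralline Algae, Phytoplankton.
Count: 2.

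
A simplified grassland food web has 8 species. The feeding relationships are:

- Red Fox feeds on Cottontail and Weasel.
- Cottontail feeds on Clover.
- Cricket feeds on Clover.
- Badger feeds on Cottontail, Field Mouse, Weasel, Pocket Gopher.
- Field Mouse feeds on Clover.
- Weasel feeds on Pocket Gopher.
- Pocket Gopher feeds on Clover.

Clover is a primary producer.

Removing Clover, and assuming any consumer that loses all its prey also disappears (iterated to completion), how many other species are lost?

Remove Clover.
Round 1: Pocket Gopher (all prey gone), Field Mouse (all prey gone), Cricket (all prey gone), Cottontail (all prey gone) → extinct.
Round 2: Weasel (all prey gone) → extinct.
Round 3: Badger (all prey gone), Red Fox (all prey gone) → extinct.
No further losses. Total secondary extinctions: 7.

7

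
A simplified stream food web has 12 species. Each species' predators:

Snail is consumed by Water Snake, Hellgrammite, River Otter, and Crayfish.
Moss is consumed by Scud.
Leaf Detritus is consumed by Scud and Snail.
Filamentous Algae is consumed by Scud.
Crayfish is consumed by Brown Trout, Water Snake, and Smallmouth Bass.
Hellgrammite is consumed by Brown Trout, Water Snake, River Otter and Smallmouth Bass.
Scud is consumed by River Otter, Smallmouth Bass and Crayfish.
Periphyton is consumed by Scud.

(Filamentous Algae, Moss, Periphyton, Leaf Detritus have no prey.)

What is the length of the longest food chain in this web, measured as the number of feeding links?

One longest chain: Leaf Detritus → Snail → Crayfish → Water Snake.
It has 4 species and 3 links.

3 links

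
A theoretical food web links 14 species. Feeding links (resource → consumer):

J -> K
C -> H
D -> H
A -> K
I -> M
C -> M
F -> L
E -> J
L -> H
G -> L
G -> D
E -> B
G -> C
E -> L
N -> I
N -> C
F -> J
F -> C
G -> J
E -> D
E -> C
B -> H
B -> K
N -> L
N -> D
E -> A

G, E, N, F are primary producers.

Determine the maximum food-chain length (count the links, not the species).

One longest chain: G → D → H.
It has 3 species and 2 links.

2 links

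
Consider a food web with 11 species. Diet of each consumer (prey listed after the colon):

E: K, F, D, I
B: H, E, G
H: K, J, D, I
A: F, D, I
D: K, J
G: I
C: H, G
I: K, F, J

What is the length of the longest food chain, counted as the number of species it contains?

One longest chain: K → D → H → B.
It has 4 species and 3 links.

4 species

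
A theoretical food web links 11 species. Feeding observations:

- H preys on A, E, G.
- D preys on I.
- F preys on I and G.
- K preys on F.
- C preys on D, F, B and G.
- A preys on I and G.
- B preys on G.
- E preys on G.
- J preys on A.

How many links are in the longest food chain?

2 links

One longest chain: G → A → J.
It has 3 species and 2 links.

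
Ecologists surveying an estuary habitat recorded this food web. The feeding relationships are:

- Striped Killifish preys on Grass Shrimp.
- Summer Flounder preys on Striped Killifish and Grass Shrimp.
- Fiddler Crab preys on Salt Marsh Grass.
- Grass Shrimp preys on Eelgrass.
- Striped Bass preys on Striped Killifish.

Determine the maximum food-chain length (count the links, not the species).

3 links

One longest chain: Eelgrass → Grass Shrimp → Striped Killifish → Striped Bass.
It has 4 species and 3 links.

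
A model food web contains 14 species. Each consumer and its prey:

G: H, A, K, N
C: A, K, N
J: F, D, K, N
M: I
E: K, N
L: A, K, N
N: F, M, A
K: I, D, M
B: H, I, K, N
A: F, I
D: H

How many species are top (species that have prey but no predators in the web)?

6

Top species (has prey, but nothing eats it): L, B, E, J, C, G.
Count: 6.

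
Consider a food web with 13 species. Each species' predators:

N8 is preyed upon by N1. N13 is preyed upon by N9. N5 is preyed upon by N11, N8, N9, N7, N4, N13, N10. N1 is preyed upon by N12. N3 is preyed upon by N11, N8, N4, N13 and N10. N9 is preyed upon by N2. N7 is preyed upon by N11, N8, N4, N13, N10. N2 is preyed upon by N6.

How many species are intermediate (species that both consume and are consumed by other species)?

Intermediate species (has both prey and predators): N7, N13, N8, N1, N9, N2.
Count: 6.

6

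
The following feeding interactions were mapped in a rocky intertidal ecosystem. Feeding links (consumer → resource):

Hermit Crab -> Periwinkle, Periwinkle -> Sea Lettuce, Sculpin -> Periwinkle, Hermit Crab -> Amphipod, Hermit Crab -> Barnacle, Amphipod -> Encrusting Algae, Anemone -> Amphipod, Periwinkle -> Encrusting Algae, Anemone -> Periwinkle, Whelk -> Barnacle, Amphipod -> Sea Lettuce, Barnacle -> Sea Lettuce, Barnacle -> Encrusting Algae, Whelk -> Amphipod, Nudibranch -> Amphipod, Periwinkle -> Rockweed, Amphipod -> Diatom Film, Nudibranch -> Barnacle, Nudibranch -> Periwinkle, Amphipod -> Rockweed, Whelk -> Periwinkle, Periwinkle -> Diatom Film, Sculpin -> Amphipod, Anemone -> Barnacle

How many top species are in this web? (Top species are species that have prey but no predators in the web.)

5

Top species (has prey, but nothing eats it): Anemone, Whelk, Nudibranch, Sculpin, Hermit Crab.
Count: 5.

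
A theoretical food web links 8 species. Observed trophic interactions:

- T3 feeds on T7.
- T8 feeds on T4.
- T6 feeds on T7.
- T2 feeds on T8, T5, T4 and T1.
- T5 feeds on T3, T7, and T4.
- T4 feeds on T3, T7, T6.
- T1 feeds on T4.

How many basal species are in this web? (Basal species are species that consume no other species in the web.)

1

Basal species (no prey listed): T7.
Count: 1.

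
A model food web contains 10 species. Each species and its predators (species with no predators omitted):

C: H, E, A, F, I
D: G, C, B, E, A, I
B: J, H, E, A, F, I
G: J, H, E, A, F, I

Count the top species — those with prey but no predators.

Top species (has prey, but nothing eats it): J, H, E, A, F, I.
Count: 6.

6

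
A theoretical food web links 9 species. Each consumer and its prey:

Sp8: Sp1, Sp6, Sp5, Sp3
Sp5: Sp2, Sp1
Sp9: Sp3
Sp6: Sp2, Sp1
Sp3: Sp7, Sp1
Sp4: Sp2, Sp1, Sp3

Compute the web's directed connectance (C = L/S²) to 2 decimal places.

The web has S = 9 species and L = 14 feeding links.
C = L / S² = 14 / 81 = 0.1728 ≈ 0.17.

C = 0.17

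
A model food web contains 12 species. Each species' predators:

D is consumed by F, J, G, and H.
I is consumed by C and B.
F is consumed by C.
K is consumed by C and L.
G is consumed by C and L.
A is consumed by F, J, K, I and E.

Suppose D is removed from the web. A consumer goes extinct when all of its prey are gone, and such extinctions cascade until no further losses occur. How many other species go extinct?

Remove D.
Round 1: H (all prey gone), G (all prey gone) → extinct.
No further losses. Total secondary extinctions: 2.

2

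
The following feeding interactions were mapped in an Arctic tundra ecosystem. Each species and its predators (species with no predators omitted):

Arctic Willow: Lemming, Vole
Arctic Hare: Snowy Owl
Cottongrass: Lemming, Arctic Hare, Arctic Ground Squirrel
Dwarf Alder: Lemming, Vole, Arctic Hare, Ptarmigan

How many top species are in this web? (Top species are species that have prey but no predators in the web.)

5

Top species (has prey, but nothing eats it): Lemming, Vole, Ptarmigan, Arctic Ground Squirrel, Snowy Owl.
Count: 5.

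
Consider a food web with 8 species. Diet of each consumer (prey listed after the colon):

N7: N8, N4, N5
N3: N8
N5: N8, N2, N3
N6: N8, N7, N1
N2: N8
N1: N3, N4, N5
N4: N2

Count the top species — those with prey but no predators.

Top species (has prey, but nothing eats it): N6.
Count: 1.

1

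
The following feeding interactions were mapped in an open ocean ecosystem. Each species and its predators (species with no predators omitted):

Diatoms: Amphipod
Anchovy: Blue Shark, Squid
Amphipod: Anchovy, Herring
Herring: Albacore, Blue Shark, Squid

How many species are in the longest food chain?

One longest chain: Diatoms → Amphipod → Herring → Albacore.
It has 4 species and 3 links.

4 species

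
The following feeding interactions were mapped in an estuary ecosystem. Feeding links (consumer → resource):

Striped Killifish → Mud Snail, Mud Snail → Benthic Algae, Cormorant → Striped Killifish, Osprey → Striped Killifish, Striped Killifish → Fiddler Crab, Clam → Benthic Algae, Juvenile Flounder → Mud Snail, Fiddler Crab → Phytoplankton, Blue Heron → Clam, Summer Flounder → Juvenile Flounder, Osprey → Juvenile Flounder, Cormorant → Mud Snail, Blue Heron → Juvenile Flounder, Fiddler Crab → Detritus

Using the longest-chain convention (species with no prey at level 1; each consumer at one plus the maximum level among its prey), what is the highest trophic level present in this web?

4

Basal resources (level 1): Benthic Algae, Phytoplankton, Detritus.
Benthic Algae → Mud Snail → Juvenile Flounder → Summer Flounder gives Summer Flounder level 4.
No species has a prey at level 4, so no species reaches level 5.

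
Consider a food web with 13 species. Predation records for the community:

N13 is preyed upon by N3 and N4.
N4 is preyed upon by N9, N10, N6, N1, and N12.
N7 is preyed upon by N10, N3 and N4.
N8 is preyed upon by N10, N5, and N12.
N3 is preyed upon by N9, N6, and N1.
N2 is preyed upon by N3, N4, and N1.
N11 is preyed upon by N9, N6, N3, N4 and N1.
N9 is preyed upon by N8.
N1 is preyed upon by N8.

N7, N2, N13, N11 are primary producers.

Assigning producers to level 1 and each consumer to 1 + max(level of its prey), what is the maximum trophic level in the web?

5

Producers (level 1): N7, N2, N13, N11.
N7 → N3 → N9 → N8 → N12 gives N12 level 5.
No species has a prey at level 5, so no species reaches level 6.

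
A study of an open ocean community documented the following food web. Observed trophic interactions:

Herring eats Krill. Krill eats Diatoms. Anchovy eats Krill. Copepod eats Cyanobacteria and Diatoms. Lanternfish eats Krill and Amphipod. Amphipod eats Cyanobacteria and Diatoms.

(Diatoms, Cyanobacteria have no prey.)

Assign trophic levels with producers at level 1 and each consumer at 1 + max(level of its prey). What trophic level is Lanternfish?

Trophic level 3

Diatoms is a producer → level 1.
Amphipod eats Diatoms (level 1); other prey at levels: Cyanobacteria 1 → level 2.
Lanternfish eats Amphipod (level 2); other prey at levels: Krill 2 → level 3.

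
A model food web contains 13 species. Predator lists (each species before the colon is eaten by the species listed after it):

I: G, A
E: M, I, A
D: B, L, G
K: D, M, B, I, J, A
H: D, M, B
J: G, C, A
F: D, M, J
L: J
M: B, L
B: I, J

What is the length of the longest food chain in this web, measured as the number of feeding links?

One longest chain: F → D → B → I → G.
It has 5 species and 4 links.

4 links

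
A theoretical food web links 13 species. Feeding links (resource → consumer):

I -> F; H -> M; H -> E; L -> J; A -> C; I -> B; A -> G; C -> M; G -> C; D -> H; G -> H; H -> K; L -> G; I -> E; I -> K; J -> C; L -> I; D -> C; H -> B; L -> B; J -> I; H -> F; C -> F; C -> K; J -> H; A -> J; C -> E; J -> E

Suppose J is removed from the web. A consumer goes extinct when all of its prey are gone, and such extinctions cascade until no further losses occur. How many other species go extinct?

0

Remove J.
Every predator of it retains at least one other prey: H still has D, G; C still has A, D, G; I still has L; E still has H, C, I.
No consumer loses all prey, so no secondary extinctions occur.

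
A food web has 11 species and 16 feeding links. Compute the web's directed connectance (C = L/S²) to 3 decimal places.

The web has S = 11 species and L = 16 feeding links.
C = L / S² = 16 / 121 = 0.1322 ≈ 0.132.

C = 0.132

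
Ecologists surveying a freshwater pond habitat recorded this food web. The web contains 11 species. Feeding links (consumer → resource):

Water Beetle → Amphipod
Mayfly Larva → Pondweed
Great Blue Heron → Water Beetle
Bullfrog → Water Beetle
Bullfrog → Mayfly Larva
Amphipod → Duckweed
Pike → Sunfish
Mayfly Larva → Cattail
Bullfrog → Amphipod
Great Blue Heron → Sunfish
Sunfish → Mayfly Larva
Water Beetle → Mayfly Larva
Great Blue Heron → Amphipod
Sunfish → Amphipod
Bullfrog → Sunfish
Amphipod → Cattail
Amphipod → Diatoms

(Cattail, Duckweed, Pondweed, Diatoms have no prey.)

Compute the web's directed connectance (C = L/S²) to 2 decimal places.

The web has S = 11 species and L = 17 feeding links.
C = L / S² = 17 / 121 = 0.1405 ≈ 0.14.

C = 0.14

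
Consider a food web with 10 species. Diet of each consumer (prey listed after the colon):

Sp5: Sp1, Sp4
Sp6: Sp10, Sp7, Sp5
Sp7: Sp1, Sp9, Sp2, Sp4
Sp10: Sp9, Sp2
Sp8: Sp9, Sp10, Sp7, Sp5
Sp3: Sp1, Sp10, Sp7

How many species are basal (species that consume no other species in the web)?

Basal species (no prey listed): Sp1, Sp9, Sp2, Sp4.
Count: 4.

4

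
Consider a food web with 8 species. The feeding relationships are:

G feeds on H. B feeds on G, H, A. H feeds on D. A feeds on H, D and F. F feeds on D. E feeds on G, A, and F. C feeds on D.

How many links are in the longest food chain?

One longest chain: D → H → A → B.
It has 4 species and 3 links.

3 links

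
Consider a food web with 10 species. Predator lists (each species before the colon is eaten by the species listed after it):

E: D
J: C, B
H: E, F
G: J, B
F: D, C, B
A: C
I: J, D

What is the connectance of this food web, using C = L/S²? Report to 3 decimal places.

C = 0.130

The web has S = 10 species and L = 13 feeding links.
C = L / S² = 13 / 100 = 0.1300 ≈ 0.130.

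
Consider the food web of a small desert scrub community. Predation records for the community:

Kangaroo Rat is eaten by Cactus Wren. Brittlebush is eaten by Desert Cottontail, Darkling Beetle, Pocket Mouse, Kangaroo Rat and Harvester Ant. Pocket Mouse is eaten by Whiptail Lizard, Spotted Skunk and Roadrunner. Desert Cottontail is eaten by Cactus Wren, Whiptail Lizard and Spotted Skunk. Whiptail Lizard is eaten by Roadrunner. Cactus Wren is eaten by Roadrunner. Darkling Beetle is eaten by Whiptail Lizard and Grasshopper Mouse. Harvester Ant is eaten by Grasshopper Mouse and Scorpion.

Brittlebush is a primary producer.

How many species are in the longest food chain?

4 species

One longest chain: Brittlebush → Desert Cottontail → Cactus Wren → Roadrunner.
It has 4 species and 3 links.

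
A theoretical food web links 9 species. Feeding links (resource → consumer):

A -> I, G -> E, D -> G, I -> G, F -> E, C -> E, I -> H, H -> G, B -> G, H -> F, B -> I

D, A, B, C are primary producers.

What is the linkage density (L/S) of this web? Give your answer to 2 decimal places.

There are L = 11 links among S = 9 species.
L/S = 11/9 = 1.2222 ≈ 1.22.

L/S = 1.22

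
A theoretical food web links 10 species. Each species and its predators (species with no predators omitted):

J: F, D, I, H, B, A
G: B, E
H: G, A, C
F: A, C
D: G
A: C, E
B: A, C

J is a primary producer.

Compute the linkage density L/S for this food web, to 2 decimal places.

There are L = 18 links among S = 10 species.
L/S = 18/10 = 1.8000 ≈ 1.80.

L/S = 1.80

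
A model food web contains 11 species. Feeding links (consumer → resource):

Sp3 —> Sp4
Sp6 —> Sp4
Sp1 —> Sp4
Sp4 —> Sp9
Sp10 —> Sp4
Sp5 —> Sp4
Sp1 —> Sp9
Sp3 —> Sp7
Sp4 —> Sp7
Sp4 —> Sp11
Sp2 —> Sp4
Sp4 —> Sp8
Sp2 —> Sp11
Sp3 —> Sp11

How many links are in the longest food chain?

One longest chain: Sp9 → Sp4 → Sp2.
It has 3 species and 2 links.

2 links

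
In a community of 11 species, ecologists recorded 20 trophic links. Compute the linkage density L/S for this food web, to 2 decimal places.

L/S = 1.82

There are L = 20 links among S = 11 species.
L/S = 20/11 = 1.8182 ≈ 1.82.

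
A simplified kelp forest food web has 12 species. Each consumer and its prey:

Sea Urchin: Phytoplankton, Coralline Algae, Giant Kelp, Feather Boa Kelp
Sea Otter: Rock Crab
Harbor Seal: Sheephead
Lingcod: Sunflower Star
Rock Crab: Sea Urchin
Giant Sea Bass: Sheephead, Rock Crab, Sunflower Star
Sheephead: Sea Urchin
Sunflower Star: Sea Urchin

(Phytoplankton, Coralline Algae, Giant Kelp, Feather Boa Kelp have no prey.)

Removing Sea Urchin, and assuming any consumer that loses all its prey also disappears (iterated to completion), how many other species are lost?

Remove Sea Urchin.
Round 1: Sheephead (all prey gone), Rock Crab (all prey gone), Sunflower Star (all prey gone) → extinct.
Round 2: Harbor Seal (all prey gone), Giant Sea Bass (all prey gone), Lingcod (all prey gone), Sea Otter (all prey gone) → extinct.
No further losses. Total secondary extinctions: 7.

7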